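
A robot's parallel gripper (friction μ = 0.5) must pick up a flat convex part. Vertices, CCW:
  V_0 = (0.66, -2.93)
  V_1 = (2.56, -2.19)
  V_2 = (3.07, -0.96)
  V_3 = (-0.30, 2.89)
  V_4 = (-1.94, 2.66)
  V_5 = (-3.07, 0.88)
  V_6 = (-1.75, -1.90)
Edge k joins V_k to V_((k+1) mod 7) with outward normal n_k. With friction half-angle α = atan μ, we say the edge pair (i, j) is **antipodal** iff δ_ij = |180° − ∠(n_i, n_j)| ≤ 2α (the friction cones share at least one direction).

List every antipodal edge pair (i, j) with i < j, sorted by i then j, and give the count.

α = atan 0.5 = 26.57°;  2α = 53.13°
n_0 = (+0.3629, -0.9318)
n_1 = (+0.9237, -0.3830)
n_2 = (+0.7525, +0.6586)
n_3 = (-0.1389, +0.9903)
n_4 = (-0.8442, +0.5360)
n_5 = (-0.9033, -0.4289)
n_6 = (-0.3930, -0.9195)
  (0,1): δ = 133.80°  ·
  (0,2): δ = 70.08°  ·
  (0,3): δ = 13.30°  ✓
  (0,4): δ = 36.31°  ✓
  (0,5): δ = 94.12°  ·
  (0,6): δ = 135.58°  ·
  (1,2): δ = 116.28°  ·
  (1,3): δ = 59.50°  ·
  (1,4): δ = 9.89°  ✓
  (1,5): δ = 47.92°  ✓
  (1,6): δ = 89.38°  ·
  (2,3): δ = 123.21°  ·
  (2,4): δ = 73.61°  ·
  (2,5): δ = 15.80°  ✓
  (2,6): δ = 25.66°  ✓
  (3,4): δ = 130.39°  ·
  (3,5): δ = 72.58°  ·
  (3,6): δ = 31.12°  ✓
  (4,5): δ = 122.19°  ·
  (4,6): δ = 80.73°  ·
  (5,6): δ = 138.54°  ·
antipodal pairs: 7

count = 7; pairs: (0,3), (0,4), (1,4), (1,5), (2,5), (2,6), (3,6)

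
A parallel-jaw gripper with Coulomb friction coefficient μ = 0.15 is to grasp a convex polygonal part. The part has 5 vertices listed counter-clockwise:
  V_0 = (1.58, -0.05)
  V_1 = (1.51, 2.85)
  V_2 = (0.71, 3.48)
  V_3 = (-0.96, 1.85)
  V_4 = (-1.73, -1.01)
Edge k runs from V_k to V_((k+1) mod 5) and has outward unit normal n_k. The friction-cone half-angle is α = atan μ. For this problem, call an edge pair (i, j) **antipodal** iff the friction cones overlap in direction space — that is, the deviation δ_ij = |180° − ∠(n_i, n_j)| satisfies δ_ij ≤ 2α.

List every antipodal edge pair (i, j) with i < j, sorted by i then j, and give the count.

count = 1; pairs: (0,3)

α = atan 0.15 = 8.53°;  2α = 17.06°
n_0 = (+0.9997, +0.0241)
n_1 = (+0.6187, +0.7856)
n_2 = (-0.6985, +0.7156)
n_3 = (-0.9656, +0.2600)
n_4 = (+0.2786, -0.9604)
  (0,1): δ = 129.60°  ·
  (0,2): δ = 47.08°  ·
  (0,3): δ = 16.45°  ✓
  (0,4): δ = 104.79°  ·
  (1,2): δ = 97.47°  ·
  (1,3): δ = 66.85°  ·
  (1,4): δ = 54.39°  ·
  (2,3): δ = 149.37°  ·
  (2,4): δ = 28.13°  ·
  (3,4): δ = 58.76°  ·
antipodal pairs: 1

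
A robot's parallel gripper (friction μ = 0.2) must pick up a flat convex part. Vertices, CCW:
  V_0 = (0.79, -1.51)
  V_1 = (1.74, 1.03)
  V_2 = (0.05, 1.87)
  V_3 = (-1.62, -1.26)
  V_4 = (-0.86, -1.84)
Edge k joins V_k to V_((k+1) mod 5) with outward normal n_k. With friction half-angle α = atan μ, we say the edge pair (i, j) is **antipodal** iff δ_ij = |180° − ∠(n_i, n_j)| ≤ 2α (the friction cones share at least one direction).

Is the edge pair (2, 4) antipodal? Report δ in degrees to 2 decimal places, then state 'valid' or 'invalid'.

α = atan 0.2 = 11.31°;  2α = 22.62°
edge 2: e_2 = (-1.67, -3.13);  n_2 = (-0.8823, +0.4707)
edge 4: e_4 = (+1.65, +0.33);  n_4 = (+0.1961, -0.9806)
∠(n_2, n_4) = 129.39°
δ = |180° − 129.39°| = 50.61°
50.61° > 2α = 22.62°  →  invalid

δ = 50.61°, invalid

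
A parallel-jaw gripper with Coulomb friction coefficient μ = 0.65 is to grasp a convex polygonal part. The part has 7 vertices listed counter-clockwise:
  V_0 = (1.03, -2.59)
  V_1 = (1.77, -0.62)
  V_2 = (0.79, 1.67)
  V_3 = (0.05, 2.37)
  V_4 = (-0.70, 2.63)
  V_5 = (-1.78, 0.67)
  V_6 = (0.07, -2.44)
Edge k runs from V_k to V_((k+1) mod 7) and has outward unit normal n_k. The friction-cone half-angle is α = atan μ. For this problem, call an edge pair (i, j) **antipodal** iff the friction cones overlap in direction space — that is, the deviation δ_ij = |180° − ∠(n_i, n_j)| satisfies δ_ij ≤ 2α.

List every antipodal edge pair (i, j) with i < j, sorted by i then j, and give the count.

count = 9; pairs: (0,4), (0,5), (1,4), (1,5), (1,6), (2,5), (2,6), (3,5), (3,6)

α = atan 0.65 = 33.02°;  2α = 66.05°
n_0 = (+0.9361, -0.3516)
n_1 = (+0.9194, +0.3934)
n_2 = (+0.6872, +0.7265)
n_3 = (+0.3275, +0.9448)
n_4 = (-0.8758, +0.4826)
n_5 = (-0.8594, -0.5112)
n_6 = (-0.1544, -0.9880)
  (0,1): δ = 136.24°  ·
  (0,2): δ = 112.82°  ·
  (0,3): δ = 88.53°  ·
  (0,4): δ = 8.27°  ✓
  (0,5): δ = 51.33°  ✓
  (0,6): δ = 101.71°  ·
  (1,2): δ = 156.58°  ·
  (1,3): δ = 132.29°  ·
  (1,4): δ = 52.02°  ✓
  (1,5): δ = 7.58°  ✓
  (1,6): δ = 57.95°  ✓
  (2,3): δ = 155.71°  ·
  (2,4): δ = 75.45°  ·
  (2,5): δ = 15.84°  ✓
  (2,6): δ = 34.53°  ✓
  (3,4): δ = 99.74°  ·
  (3,5): δ = 40.13°  ✓
  (3,6): δ = 10.24°  ✓
  (4,5): δ = 120.40°  ·
  (4,6): δ = 70.02°  ·
  (5,6): δ = 129.63°  ·
antipodal pairs: 9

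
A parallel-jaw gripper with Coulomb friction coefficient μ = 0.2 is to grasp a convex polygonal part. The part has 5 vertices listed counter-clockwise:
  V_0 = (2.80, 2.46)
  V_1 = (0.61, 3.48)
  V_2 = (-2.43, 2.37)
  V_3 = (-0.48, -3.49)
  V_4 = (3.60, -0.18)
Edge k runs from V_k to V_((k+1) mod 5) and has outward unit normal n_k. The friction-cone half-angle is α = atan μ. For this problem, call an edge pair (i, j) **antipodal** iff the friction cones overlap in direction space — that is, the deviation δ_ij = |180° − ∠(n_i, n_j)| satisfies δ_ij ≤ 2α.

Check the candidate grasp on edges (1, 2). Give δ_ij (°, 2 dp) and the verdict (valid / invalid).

δ = 91.65°, invalid

α = atan 0.2 = 11.31°;  2α = 22.62°
edge 1: e_1 = (-3.04, -1.11);  n_1 = (-0.3430, +0.9393)
edge 2: e_2 = (+1.95, -5.86);  n_2 = (-0.9488, -0.3157)
∠(n_1, n_2) = 88.35°
δ = |180° − 88.35°| = 91.65°
91.65° > 2α = 22.62°  →  invalid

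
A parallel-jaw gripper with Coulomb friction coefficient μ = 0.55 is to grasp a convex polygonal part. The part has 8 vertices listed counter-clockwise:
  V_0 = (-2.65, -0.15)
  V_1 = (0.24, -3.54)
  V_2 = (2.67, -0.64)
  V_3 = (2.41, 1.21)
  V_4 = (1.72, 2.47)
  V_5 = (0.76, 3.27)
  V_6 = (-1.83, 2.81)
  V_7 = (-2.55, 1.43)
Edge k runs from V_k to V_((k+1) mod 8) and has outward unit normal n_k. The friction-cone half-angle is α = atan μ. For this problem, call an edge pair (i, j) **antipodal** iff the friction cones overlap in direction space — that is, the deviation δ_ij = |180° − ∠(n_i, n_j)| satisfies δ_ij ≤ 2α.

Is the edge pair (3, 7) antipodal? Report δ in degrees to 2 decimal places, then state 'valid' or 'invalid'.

α = atan 0.55 = 28.81°;  2α = 57.62°
edge 3: e_3 = (-0.69, +1.26);  n_3 = (+0.8771, +0.4803)
edge 7: e_7 = (-0.10, -1.58);  n_7 = (-0.9980, +0.0632)
∠(n_3, n_7) = 147.67°
δ = |180° − 147.67°| = 32.33°
32.33° ≤ 2α = 57.62°  →  valid

δ = 32.33°, valid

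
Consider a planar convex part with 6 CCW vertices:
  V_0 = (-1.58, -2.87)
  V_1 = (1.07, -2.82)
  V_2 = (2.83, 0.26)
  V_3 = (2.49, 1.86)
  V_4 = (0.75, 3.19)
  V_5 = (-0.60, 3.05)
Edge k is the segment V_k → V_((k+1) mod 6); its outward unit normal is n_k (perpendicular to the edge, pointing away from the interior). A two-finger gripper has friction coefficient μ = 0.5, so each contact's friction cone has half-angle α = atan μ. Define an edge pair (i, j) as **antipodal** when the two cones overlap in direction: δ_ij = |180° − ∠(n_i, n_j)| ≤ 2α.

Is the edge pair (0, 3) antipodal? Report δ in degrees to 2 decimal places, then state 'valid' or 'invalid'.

α = atan 0.5 = 26.57°;  2α = 53.13°
edge 0: e_0 = (+2.65, +0.05);  n_0 = (+0.0189, -0.9998)
edge 3: e_3 = (-1.74, +1.33);  n_3 = (+0.6073, +0.7945)
∠(n_0, n_3) = 141.53°
δ = |180° − 141.53°| = 38.47°
38.47° ≤ 2α = 53.13°  →  valid

δ = 38.47°, valid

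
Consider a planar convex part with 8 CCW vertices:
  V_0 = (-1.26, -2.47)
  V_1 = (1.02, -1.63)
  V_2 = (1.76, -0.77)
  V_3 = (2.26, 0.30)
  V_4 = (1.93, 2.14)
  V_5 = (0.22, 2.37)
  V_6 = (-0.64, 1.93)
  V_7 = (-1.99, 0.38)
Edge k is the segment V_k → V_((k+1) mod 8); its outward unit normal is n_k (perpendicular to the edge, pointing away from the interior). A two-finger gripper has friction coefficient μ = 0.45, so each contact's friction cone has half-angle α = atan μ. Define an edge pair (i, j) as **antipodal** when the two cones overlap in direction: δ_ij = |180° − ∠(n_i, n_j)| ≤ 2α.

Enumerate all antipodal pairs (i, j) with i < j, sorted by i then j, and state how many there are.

count = 9; pairs: (0,4), (0,5), (0,6), (1,5), (1,6), (2,5), (2,6), (2,7), (3,7)

α = atan 0.45 = 24.23°;  2α = 48.46°
n_0 = (+0.3457, -0.9383)
n_1 = (+0.7580, -0.6522)
n_2 = (+0.9060, -0.4233)
n_3 = (+0.9843, +0.1765)
n_4 = (+0.1333, +0.9911)
n_5 = (-0.4555, +0.8902)
n_6 = (-0.7541, +0.6568)
n_7 = (-0.9687, -0.2481)
  (0,1): δ = 150.94°  ·
  (0,2): δ = 135.27°  ·
  (0,3): δ = 100.06°  ·
  (0,4): δ = 27.89°  ✓
  (0,5): δ = 6.87°  ✓
  (0,6): δ = 28.72°  ✓
  (0,7): δ = 84.14°  ·
  (1,2): δ = 164.34°  ·
  (1,3): δ = 129.12°  ·
  (1,4): δ = 56.95°  ·
  (1,5): δ = 22.19°  ✓
  (1,6): δ = 0.34°  ✓
  (1,7): δ = 55.08°  ·
  (2,3): δ = 144.79°  ·
  (2,4): δ = 72.61°  ·
  (2,5): δ = 37.86°  ✓
  (2,6): δ = 16.01°  ✓
  (2,7): δ = 39.41°  ✓
  (3,4): δ = 107.83°  ·
  (3,5): δ = 73.07°  ·
  (3,6): δ = 51.22°  ·
  (3,7): δ = 4.20°  ✓
  (4,5): δ = 145.24°  ·
  (4,6): δ = 123.39°  ·
  (4,7): δ = 67.97°  ·
  (5,6): δ = 158.15°  ·
  (5,7): δ = 102.73°  ·
  (6,7): δ = 124.58°  ·
antipodal pairs: 9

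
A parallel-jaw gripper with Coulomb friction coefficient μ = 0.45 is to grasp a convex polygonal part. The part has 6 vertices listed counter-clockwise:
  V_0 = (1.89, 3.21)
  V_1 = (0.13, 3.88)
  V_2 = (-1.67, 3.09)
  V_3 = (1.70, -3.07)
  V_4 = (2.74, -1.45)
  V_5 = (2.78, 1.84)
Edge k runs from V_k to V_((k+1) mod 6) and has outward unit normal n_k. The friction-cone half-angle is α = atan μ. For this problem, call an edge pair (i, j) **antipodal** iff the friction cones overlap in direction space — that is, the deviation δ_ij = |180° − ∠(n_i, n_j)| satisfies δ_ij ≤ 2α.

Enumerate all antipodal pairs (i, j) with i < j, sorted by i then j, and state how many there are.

α = atan 0.45 = 24.23°;  2α = 48.46°
n_0 = (+0.3558, +0.9346)
n_1 = (-0.4019, +0.9157)
n_2 = (-0.8773, -0.4799)
n_3 = (+0.8415, -0.5402)
n_4 = (+0.9999, -0.0122)
n_5 = (+0.8386, +0.5448)
  (0,1): δ = 135.46°  ·
  (0,2): δ = 40.48°  ✓
  (0,3): δ = 78.14°  ·
  (0,4): δ = 110.14°  ·
  (0,5): δ = 143.85°  ·
  (1,2): δ = 85.01°  ·
  (1,3): δ = 33.60°  ✓
  (1,4): δ = 65.61°  ·
  (1,5): δ = 99.31°  ·
  (2,3): δ = 61.38°  ·
  (2,4): δ = 29.38°  ✓
  (2,5): δ = 4.33°  ✓
  (3,4): δ = 148.00°  ·
  (3,5): δ = 114.29°  ·
  (4,5): δ = 146.29°  ·
antipodal pairs: 4

count = 4; pairs: (0,2), (1,3), (2,4), (2,5)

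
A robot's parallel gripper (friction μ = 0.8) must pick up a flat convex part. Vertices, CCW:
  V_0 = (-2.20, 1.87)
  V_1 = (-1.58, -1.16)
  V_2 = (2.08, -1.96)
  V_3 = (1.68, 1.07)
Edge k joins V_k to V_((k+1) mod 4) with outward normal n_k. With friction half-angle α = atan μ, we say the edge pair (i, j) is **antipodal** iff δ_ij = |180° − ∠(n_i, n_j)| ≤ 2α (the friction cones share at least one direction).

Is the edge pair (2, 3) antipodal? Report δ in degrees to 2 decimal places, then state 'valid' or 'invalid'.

α = atan 0.8 = 38.66°;  2α = 77.32°
edge 2: e_2 = (-0.40, +3.03);  n_2 = (+0.9914, +0.1309)
edge 3: e_3 = (-3.88, +0.80);  n_3 = (+0.2019, +0.9794)
∠(n_2, n_3) = 70.83°
δ = |180° − 70.83°| = 109.17°
109.17° > 2α = 77.32°  →  invalid

δ = 109.17°, invalid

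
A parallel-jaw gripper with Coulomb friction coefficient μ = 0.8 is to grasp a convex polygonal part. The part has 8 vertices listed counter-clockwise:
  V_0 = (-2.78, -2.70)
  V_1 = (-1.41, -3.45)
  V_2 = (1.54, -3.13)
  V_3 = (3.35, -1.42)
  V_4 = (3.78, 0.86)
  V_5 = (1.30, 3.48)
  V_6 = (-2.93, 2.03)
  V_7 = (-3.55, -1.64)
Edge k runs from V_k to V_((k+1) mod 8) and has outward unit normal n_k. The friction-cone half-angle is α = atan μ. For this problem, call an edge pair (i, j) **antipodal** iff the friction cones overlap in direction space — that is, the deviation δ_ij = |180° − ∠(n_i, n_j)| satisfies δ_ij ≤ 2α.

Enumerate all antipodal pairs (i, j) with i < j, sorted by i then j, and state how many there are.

count = 14; pairs: (0,3), (0,4), (0,5), (1,4), (1,5), (1,6), (2,5), (2,6), (3,5), (3,6), (3,7), (4,6), (4,7), (5,7)

α = atan 0.8 = 38.66°;  2α = 77.32°
n_0 = (-0.4802, -0.8772)
n_1 = (+0.1078, -0.9942)
n_2 = (+0.6867, -0.7269)
n_3 = (+0.9827, -0.1853)
n_4 = (+0.7262, +0.6874)
n_5 = (-0.3243, +0.9460)
n_6 = (-0.9860, +0.1666)
n_7 = (-0.8091, -0.5877)
  (0,1): δ = 145.11°  ·
  (0,2): δ = 107.93°  ·
  (0,3): δ = 71.98°  ✓
  (0,4): δ = 17.87°  ✓
  (0,5): δ = 47.62°  ✓
  (0,6): δ = 109.11°  ·
  (0,7): δ = 154.69°  ·
  (1,2): δ = 142.82°  ·
  (1,3): δ = 106.87°  ·
  (1,4): δ = 52.76°  ✓
  (1,5): δ = 12.73°  ✓
  (1,6): δ = 74.22°  ✓
  (1,7): δ = 119.80°  ·
  (2,3): δ = 144.05°  ·
  (2,4): δ = 89.95°  ·
  (2,5): δ = 24.45°  ✓
  (2,6): δ = 37.04°  ✓
  (2,7): δ = 82.62°  ·
  (3,4): δ = 125.89°  ·
  (3,5): δ = 60.40°  ✓
  (3,6): δ = 1.09°  ✓
  (3,7): δ = 46.68°  ✓
  (4,5): δ = 114.51°  ·
  (4,6): δ = 53.02°  ✓
  (4,7): δ = 7.43°  ✓
  (5,6): δ = 118.51°  ·
  (5,7): δ = 72.93°  ✓
  (6,7): δ = 134.42°  ·
antipodal pairs: 14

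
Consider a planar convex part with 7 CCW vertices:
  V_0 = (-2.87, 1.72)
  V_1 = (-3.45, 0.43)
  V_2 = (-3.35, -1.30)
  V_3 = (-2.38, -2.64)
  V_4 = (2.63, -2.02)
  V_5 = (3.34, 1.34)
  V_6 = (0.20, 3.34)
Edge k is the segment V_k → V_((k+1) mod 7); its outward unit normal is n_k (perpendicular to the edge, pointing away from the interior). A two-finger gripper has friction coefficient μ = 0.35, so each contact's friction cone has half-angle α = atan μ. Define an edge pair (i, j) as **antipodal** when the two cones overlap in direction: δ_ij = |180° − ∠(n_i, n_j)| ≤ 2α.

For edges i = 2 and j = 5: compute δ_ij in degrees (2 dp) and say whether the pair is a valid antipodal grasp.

δ = 21.61°, valid

α = atan 0.35 = 19.29°;  2α = 38.58°
edge 2: e_2 = (+0.97, -1.34);  n_2 = (-0.8100, -0.5864)
edge 5: e_5 = (-3.14, +2.00);  n_5 = (+0.5372, +0.8434)
∠(n_2, n_5) = 158.39°
δ = |180° − 158.39°| = 21.61°
21.61° ≤ 2α = 38.58°  →  valid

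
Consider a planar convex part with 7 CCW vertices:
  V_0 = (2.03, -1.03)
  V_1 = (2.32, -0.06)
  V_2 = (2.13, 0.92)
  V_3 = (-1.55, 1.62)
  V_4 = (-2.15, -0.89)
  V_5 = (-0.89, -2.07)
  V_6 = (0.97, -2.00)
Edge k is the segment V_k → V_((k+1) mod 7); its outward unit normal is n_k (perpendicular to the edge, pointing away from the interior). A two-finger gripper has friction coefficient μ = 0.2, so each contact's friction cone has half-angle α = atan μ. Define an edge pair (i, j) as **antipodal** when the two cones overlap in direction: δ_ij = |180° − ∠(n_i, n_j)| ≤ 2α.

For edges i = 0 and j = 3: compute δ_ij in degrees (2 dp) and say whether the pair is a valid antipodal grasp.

α = atan 0.2 = 11.31°;  2α = 22.62°
edge 0: e_0 = (+0.29, +0.97);  n_0 = (+0.9581, -0.2864)
edge 3: e_3 = (-0.60, -2.51);  n_3 = (-0.9726, +0.2325)
∠(n_0, n_3) = 176.80°
δ = |180° − 176.80°| = 3.20°
3.20° ≤ 2α = 22.62°  →  valid

δ = 3.20°, valid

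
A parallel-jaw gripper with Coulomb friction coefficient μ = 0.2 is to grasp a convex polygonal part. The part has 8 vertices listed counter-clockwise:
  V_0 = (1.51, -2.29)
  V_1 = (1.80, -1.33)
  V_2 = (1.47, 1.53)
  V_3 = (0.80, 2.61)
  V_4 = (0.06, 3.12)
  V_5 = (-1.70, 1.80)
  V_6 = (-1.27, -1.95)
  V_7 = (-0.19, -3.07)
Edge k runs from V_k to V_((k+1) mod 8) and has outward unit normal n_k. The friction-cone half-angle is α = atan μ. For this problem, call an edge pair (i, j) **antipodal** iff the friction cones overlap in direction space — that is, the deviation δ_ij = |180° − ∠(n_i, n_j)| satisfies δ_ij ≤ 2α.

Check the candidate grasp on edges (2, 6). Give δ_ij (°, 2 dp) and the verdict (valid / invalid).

δ = 12.14°, valid

α = atan 0.2 = 11.31°;  2α = 22.62°
edge 2: e_2 = (-0.67, +1.08);  n_2 = (+0.8498, +0.5272)
edge 6: e_6 = (+1.08, -1.12);  n_6 = (-0.7198, -0.6941)
∠(n_2, n_6) = 167.86°
δ = |180° − 167.86°| = 12.14°
12.14° ≤ 2α = 22.62°  →  valid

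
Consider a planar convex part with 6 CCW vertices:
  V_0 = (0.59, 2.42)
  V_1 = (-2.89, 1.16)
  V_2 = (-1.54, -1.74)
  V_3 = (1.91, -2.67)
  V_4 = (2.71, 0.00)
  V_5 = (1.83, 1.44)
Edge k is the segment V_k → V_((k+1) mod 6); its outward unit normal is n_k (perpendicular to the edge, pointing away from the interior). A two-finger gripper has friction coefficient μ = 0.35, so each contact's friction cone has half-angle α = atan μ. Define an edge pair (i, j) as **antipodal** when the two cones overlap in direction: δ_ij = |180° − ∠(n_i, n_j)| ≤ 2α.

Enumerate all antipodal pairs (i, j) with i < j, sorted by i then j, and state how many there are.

count = 4; pairs: (0,2), (1,4), (1,5), (2,5)

α = atan 0.35 = 19.29°;  2α = 38.58°
n_0 = (-0.3404, +0.9403)
n_1 = (-0.9066, -0.4220)
n_2 = (-0.2603, -0.9655)
n_3 = (+0.9579, -0.2870)
n_4 = (+0.8533, +0.5215)
n_5 = (+0.6201, +0.7846)
  (0,1): δ = 84.94°  ·
  (0,2): δ = 34.99°  ✓
  (0,3): δ = 53.42°  ·
  (0,4): δ = 101.53°  ·
  (0,5): δ = 121.78°  ·
  (1,2): δ = 130.05°  ·
  (1,3): δ = 41.64°  ·
  (1,4): δ = 6.47°  ✓
  (1,5): δ = 26.72°  ✓
  (2,3): δ = 91.59°  ·
  (2,4): δ = 43.48°  ·
  (2,5): δ = 23.23°  ✓
  (3,4): δ = 131.89°  ·
  (3,5): δ = 111.64°  ·
  (4,5): δ = 159.75°  ·
antipodal pairs: 4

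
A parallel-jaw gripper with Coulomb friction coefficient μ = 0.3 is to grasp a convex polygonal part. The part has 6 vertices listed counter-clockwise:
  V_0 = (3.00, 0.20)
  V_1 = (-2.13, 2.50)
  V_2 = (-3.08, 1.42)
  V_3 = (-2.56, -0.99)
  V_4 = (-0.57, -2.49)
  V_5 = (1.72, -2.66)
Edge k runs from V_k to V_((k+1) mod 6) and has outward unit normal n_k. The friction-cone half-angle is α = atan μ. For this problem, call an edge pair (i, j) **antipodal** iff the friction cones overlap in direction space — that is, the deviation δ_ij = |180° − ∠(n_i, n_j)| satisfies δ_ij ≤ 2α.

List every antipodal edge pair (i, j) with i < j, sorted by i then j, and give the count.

count = 3; pairs: (0,3), (0,4), (1,5)

α = atan 0.3 = 16.70°;  2α = 33.40°
n_0 = (+0.4091, +0.9125)
n_1 = (-0.7509, +0.6605)
n_2 = (-0.9775, -0.2109)
n_3 = (-0.6019, -0.7986)
n_4 = (-0.0740, -0.9973)
n_5 = (+0.9128, -0.4085)
  (0,1): δ = 107.19°  ·
  (0,2): δ = 53.68°  ·
  (0,3): δ = 12.86°  ✓
  (0,4): δ = 19.90°  ✓
  (0,5): δ = 90.04°  ·
  (1,2): δ = 126.49°  ·
  (1,3): δ = 85.67°  ·
  (1,4): δ = 52.91°  ·
  (1,5): δ = 17.22°  ✓
  (2,3): δ = 139.18°  ·
  (2,4): δ = 106.42°  ·
  (2,5): δ = 36.29°  ·
  (3,4): δ = 147.24°  ·
  (3,5): δ = 77.10°  ·
  (4,5): δ = 109.87°  ·
antipodal pairs: 3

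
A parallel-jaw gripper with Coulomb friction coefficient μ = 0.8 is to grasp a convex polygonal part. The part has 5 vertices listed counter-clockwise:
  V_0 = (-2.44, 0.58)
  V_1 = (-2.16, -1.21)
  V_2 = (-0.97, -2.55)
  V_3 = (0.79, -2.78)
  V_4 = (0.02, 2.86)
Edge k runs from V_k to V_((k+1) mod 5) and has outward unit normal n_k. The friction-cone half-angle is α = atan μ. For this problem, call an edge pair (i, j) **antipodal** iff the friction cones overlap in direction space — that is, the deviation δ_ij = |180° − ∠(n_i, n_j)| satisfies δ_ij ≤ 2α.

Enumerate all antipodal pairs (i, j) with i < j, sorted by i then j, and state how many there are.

α = atan 0.8 = 38.66°;  2α = 77.32°
n_0 = (-0.9880, -0.1545)
n_1 = (-0.7477, -0.6640)
n_2 = (-0.1296, -0.9916)
n_3 = (+0.9908, +0.1353)
n_4 = (-0.6798, +0.7334)
  (0,1): δ = 147.28°  ·
  (0,2): δ = 106.34°  ·
  (0,3): δ = 1.12°  ✓
  (0,4): δ = 123.93°  ·
  (1,2): δ = 139.05°  ·
  (1,3): δ = 33.83°  ✓
  (1,4): δ = 91.22°  ·
  (2,3): δ = 74.78°  ✓
  (2,4): δ = 50.27°  ✓
  (3,4): δ = 54.95°  ✓
antipodal pairs: 5

count = 5; pairs: (0,3), (1,3), (2,3), (2,4), (3,4)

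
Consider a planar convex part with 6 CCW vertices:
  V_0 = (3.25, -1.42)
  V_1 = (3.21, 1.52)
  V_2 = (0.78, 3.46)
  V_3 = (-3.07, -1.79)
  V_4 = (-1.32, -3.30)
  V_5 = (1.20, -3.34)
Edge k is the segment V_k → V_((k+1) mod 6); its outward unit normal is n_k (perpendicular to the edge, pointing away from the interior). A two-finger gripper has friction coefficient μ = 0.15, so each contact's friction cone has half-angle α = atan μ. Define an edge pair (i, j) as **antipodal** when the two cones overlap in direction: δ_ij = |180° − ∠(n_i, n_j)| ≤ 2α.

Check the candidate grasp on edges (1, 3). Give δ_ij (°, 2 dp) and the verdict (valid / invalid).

α = atan 0.15 = 8.53°;  2α = 17.06°
edge 1: e_1 = (-2.43, +1.94);  n_1 = (+0.6239, +0.7815)
edge 3: e_3 = (+1.75, -1.51);  n_3 = (-0.6533, -0.7571)
∠(n_1, n_3) = 177.81°
δ = |180° − 177.81°| = 2.19°
2.19° ≤ 2α = 17.06°  →  valid

δ = 2.19°, valid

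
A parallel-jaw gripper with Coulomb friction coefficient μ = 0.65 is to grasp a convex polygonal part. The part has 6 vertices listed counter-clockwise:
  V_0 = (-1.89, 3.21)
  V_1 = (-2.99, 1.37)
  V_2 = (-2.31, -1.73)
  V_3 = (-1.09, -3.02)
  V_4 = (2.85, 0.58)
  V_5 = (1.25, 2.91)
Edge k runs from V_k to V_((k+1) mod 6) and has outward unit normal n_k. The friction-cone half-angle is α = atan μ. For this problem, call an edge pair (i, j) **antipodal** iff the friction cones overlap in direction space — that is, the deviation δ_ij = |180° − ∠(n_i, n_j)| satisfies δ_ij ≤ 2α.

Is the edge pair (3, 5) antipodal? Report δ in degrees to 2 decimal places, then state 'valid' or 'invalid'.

δ = 47.88°, valid

α = atan 0.65 = 33.02°;  2α = 66.05°
edge 3: e_3 = (+3.94, +3.60);  n_3 = (+0.6745, -0.7382)
edge 5: e_5 = (-3.14, +0.30);  n_5 = (+0.0951, +0.9955)
∠(n_3, n_5) = 132.12°
δ = |180° − 132.12°| = 47.88°
47.88° ≤ 2α = 66.05°  →  valid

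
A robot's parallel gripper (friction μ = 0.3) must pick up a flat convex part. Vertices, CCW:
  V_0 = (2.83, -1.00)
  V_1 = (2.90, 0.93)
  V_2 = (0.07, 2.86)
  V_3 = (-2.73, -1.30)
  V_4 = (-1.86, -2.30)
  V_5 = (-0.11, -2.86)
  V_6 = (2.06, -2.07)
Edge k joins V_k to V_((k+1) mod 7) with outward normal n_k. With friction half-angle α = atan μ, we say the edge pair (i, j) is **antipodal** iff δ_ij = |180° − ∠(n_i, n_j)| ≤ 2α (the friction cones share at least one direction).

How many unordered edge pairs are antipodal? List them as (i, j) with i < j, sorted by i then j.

α = atan 0.3 = 16.70°;  2α = 33.40°
n_0 = (+0.9993, -0.0362)
n_1 = (+0.5634, +0.8262)
n_2 = (-0.8296, +0.5584)
n_3 = (-0.7544, -0.6564)
n_4 = (-0.3048, -0.9524)
n_5 = (+0.3421, -0.9397)
n_6 = (+0.8117, -0.5841)
  (0,1): δ = 122.22°  ·
  (0,2): δ = 31.87°  ✓
  (0,3): δ = 43.10°  ·
  (0,4): δ = 74.33°  ·
  (0,5): δ = 112.08°  ·
  (0,6): δ = 146.34°  ·
  (1,2): δ = 89.65°  ·
  (1,3): δ = 14.68°  ✓
  (1,4): δ = 16.55°  ✓
  (1,5): δ = 54.30°  ·
  (1,6): δ = 88.55°  ·
  (2,3): δ = 105.03°  ·
  (2,4): δ = 73.80°  ·
  (2,5): δ = 36.05°  ·
  (2,6): δ = 1.80°  ✓
  (3,4): δ = 148.77°  ·
  (3,5): δ = 111.02°  ·
  (3,6): δ = 76.76°  ·
  (4,5): δ = 142.25°  ·
  (4,6): δ = 108.00°  ·
  (5,6): δ = 145.74°  ·
antipodal pairs: 4

count = 4; pairs: (0,2), (1,3), (1,4), (2,6)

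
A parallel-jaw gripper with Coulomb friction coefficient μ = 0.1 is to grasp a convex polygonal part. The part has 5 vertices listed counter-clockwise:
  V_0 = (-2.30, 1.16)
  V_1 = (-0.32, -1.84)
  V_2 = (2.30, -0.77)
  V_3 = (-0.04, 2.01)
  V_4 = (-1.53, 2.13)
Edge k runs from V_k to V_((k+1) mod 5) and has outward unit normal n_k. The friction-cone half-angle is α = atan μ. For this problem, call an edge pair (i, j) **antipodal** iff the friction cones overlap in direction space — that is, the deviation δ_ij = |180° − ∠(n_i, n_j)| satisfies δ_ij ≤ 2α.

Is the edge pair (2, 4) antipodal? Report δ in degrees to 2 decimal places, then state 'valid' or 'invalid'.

α = atan 0.1 = 5.71°;  2α = 11.42°
edge 2: e_2 = (-2.34, +2.78);  n_2 = (+0.7651, +0.6440)
edge 4: e_4 = (-0.77, -0.97);  n_4 = (-0.7832, +0.6217)
∠(n_2, n_4) = 101.47°
δ = |180° − 101.47°| = 78.53°
78.53° > 2α = 11.42°  →  invalid

δ = 78.53°, invalid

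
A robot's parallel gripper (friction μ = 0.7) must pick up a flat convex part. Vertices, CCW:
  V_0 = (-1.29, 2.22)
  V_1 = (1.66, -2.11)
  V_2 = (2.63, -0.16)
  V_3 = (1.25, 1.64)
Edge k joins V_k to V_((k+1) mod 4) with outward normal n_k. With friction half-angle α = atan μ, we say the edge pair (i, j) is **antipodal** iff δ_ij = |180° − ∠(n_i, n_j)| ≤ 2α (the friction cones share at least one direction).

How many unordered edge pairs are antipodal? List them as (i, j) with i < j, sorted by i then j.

α = atan 0.7 = 34.99°;  2α = 69.98°
n_0 = (-0.8264, -0.5630)
n_1 = (+0.8953, -0.4454)
n_2 = (+0.7936, +0.6084)
n_3 = (+0.2226, +0.9749)
  (0,1): δ = 60.71°  ✓
  (0,2): δ = 3.21°  ✓
  (0,3): δ = 42.87°  ✓
  (1,2): δ = 116.08°  ·
  (1,3): δ = 76.42°  ·
  (2,3): δ = 140.34°  ·
antipodal pairs: 3

count = 3; pairs: (0,1), (0,2), (0,3)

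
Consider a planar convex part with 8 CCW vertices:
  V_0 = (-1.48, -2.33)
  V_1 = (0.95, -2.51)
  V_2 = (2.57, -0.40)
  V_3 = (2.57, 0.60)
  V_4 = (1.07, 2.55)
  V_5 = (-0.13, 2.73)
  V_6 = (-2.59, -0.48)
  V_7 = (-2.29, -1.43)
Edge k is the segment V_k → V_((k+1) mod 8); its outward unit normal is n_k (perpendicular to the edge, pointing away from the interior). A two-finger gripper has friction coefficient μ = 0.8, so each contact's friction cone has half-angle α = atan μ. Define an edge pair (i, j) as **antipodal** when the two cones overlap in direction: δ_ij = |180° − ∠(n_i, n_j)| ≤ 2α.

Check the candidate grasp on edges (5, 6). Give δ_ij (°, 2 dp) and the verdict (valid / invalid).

δ = 125.01°, invalid

α = atan 0.8 = 38.66°;  2α = 77.32°
edge 5: e_5 = (-2.46, -3.21);  n_5 = (-0.7937, +0.6083)
edge 6: e_6 = (+0.30, -0.95);  n_6 = (-0.9536, -0.3011)
∠(n_5, n_6) = 54.99°
δ = |180° − 54.99°| = 125.01°
125.01° > 2α = 77.32°  →  invalid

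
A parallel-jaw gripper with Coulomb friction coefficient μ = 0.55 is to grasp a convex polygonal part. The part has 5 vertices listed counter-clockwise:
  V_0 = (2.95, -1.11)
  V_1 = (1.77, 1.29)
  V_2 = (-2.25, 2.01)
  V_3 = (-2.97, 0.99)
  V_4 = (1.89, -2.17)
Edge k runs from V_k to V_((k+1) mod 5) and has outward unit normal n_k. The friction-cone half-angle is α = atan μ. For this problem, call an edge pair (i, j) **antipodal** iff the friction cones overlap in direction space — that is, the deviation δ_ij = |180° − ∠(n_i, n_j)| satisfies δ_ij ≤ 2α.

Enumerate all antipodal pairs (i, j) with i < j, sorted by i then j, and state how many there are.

count = 4; pairs: (0,3), (1,3), (1,4), (2,4)

α = atan 0.55 = 28.81°;  2α = 57.62°
n_0 = (+0.8974, +0.4412)
n_1 = (+0.1763, +0.9843)
n_2 = (-0.8170, +0.5767)
n_3 = (-0.5451, -0.8384)
n_4 = (+0.7071, -0.7071)
  (0,1): δ = 126.34°  ·
  (0,2): δ = 61.40°  ·
  (0,3): δ = 30.79°  ✓
  (0,4): δ = 108.82°  ·
  (1,2): δ = 115.06°  ·
  (1,3): δ = 22.88°  ✓
  (1,4): δ = 55.15°  ✓
  (2,3): δ = 87.81°  ·
  (2,4): δ = 9.78°  ✓
  (3,4): δ = 101.97°  ·
antipodal pairs: 4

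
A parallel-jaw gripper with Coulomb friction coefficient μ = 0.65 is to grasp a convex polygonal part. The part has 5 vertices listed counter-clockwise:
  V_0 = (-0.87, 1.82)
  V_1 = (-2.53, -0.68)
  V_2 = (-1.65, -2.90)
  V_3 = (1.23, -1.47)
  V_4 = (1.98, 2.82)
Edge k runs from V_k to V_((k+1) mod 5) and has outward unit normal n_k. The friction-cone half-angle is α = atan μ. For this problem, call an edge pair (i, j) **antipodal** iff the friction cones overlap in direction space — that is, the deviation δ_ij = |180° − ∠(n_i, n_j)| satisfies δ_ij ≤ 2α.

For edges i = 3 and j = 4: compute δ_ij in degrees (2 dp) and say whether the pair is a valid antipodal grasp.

δ = 60.75°, valid

α = atan 0.65 = 33.02°;  2α = 66.05°
edge 3: e_3 = (+0.75, +4.29);  n_3 = (+0.9851, -0.1722)
edge 4: e_4 = (-2.85, -1.00);  n_4 = (-0.3311, +0.9436)
∠(n_3, n_4) = 119.25°
δ = |180° − 119.25°| = 60.75°
60.75° ≤ 2α = 66.05°  →  valid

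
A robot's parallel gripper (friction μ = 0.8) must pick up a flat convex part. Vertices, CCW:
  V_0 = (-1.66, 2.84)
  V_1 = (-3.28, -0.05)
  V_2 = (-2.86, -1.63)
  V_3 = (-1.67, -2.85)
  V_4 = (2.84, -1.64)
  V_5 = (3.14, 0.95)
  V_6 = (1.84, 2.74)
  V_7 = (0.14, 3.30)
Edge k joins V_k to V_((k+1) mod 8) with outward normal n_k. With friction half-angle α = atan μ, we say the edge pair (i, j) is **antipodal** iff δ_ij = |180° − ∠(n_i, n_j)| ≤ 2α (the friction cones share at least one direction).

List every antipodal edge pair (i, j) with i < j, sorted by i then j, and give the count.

α = atan 0.8 = 38.66°;  2α = 77.32°
n_0 = (-0.8723, +0.4890)
n_1 = (-0.9664, -0.2569)
n_2 = (-0.7159, -0.6983)
n_3 = (+0.2591, -0.9658)
n_4 = (+0.9934, -0.1151)
n_5 = (+0.8091, +0.5876)
n_6 = (+0.3129, +0.9498)
n_7 = (-0.2476, +0.9689)
  (0,1): δ = 135.84°  ·
  (0,2): δ = 106.44°  ·
  (0,3): δ = 45.71°  ✓
  (0,4): δ = 22.67°  ✓
  (0,5): δ = 65.26°  ✓
  (0,6): δ = 101.04°  ·
  (0,7): δ = 133.61°  ·
  (1,2): δ = 150.60°  ·
  (1,3): δ = 89.87°  ·
  (1,4): δ = 21.49°  ✓
  (1,5): δ = 21.10°  ✓
  (1,6): δ = 56.88°  ✓
  (1,7): δ = 89.45°  ·
  (2,3): δ = 119.27°  ·
  (2,4): δ = 50.89°  ✓
  (2,5): δ = 8.30°  ✓
  (2,6): δ = 27.48°  ✓
  (2,7): δ = 60.05°  ✓
  (3,4): δ = 111.63°  ·
  (3,5): δ = 69.03°  ✓
  (3,6): δ = 33.25°  ✓
  (3,7): δ = 0.68°  ✓
  (4,5): δ = 137.40°  ·
  (4,6): δ = 101.63°  ·
  (4,7): δ = 69.06°  ✓
  (5,6): δ = 144.22°  ·
  (5,7): δ = 111.65°  ·
  (6,7): δ = 147.43°  ·
antipodal pairs: 14

count = 14; pairs: (0,3), (0,4), (0,5), (1,4), (1,5), (1,6), (2,4), (2,5), (2,6), (2,7), (3,5), (3,6), (3,7), (4,7)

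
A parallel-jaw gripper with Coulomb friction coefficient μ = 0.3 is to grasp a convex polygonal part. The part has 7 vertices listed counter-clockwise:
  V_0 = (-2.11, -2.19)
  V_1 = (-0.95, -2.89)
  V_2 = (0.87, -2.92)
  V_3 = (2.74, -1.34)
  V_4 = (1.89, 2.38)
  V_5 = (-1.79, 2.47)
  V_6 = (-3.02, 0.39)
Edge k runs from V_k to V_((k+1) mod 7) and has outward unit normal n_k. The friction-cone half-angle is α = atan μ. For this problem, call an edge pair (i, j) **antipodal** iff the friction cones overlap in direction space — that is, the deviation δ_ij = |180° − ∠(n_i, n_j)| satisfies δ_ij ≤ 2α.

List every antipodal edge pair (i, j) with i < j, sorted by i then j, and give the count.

count = 4; pairs: (0,4), (1,4), (2,5), (3,6)

α = atan 0.3 = 16.70°;  2α = 33.40°
n_0 = (-0.5167, -0.8562)
n_1 = (-0.0165, -0.9999)
n_2 = (+0.6454, -0.7639)
n_3 = (+0.9749, +0.2228)
n_4 = (+0.0244, +0.9997)
n_5 = (-0.8608, +0.5090)
n_6 = (-0.9431, -0.3326)
  (0,1): δ = 149.84°  ·
  (0,2): δ = 108.70°  ·
  (0,3): δ = 46.02°  ·
  (0,4): δ = 29.71°  ✓
  (0,5): δ = 90.51°  ·
  (0,6): δ = 140.54°  ·
  (1,2): δ = 138.86°  ·
  (1,3): δ = 76.18°  ·
  (1,4): δ = 0.46°  ✓
  (1,5): δ = 60.35°  ·
  (1,6): δ = 110.37°  ·
  (2,3): δ = 117.32°  ·
  (2,4): δ = 41.60°  ·
  (2,5): δ = 19.21°  ✓
  (2,6): δ = 69.23°  ·
  (3,4): δ = 104.27°  ·
  (3,5): δ = 43.47°  ·
  (3,6): δ = 6.56°  ✓
  (4,5): δ = 119.20°  ·
  (4,6): δ = 69.17°  ·
  (5,6): δ = 129.97°  ·
antipodal pairs: 4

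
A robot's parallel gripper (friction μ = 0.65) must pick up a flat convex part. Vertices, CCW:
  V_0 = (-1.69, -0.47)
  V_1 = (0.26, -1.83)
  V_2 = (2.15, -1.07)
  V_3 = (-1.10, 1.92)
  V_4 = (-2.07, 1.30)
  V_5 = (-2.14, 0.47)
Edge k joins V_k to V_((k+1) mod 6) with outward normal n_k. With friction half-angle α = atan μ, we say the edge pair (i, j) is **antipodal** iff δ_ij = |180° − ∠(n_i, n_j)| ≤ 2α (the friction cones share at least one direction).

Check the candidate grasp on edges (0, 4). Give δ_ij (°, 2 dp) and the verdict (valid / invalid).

α = atan 0.65 = 33.02°;  2α = 66.05°
edge 0: e_0 = (+1.95, -1.36);  n_0 = (-0.5720, -0.8202)
edge 4: e_4 = (-0.07, -0.83);  n_4 = (-0.9965, +0.0840)
∠(n_0, n_4) = 59.93°
δ = |180° − 59.93°| = 120.07°
120.07° > 2α = 66.05°  →  invalid

δ = 120.07°, invalid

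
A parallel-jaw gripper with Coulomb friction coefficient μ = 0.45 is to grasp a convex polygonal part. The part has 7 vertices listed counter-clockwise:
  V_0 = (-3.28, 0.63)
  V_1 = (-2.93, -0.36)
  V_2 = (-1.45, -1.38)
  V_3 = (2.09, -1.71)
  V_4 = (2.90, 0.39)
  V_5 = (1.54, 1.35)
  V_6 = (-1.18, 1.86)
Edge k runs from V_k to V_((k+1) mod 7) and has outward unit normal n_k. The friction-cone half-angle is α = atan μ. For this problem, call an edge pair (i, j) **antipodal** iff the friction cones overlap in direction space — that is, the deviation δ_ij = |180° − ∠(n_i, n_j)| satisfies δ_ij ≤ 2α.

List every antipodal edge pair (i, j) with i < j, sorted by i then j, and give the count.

α = atan 0.45 = 24.23°;  2α = 48.46°
n_0 = (-0.9428, -0.3333)
n_1 = (-0.5675, -0.8234)
n_2 = (-0.0928, -0.9957)
n_3 = (+0.9330, -0.3599)
n_4 = (+0.5767, +0.8170)
n_5 = (+0.1843, +0.9829)
n_6 = (-0.5054, +0.8629)
  (0,1): δ = 144.04°  ·
  (0,2): δ = 114.80°  ·
  (0,3): δ = 40.56°  ✓
  (0,4): δ = 35.31°  ✓
  (0,5): δ = 59.91°  ·
  (0,6): δ = 100.89°  ·
  (1,2): δ = 150.75°  ·
  (1,3): δ = 76.52°  ·
  (1,4): δ = 0.64°  ✓
  (1,5): δ = 23.95°  ✓
  (1,6): δ = 64.93°  ·
  (2,3): δ = 105.77°  ·
  (2,4): δ = 29.89°  ✓
  (2,5): δ = 5.29°  ✓
  (2,6): δ = 35.68°  ✓
  (3,4): δ = 104.13°  ·
  (3,5): δ = 79.53°  ·
  (3,6): δ = 38.55°  ✓
  (4,5): δ = 155.40°  ·
  (4,6): δ = 114.42°  ·
  (5,6): δ = 139.02°  ·
antipodal pairs: 8

count = 8; pairs: (0,3), (0,4), (1,4), (1,5), (2,4), (2,5), (2,6), (3,6)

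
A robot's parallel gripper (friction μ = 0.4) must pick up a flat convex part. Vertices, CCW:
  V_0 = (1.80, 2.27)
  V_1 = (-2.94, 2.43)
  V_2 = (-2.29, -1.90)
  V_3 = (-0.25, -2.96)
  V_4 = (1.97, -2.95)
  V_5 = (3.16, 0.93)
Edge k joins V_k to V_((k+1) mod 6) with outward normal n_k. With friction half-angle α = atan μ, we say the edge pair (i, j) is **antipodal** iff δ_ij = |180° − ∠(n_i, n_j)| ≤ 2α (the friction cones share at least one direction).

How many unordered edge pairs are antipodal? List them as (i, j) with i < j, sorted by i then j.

count = 5; pairs: (0,2), (0,3), (1,4), (1,5), (2,5)

α = atan 0.4 = 21.80°;  2α = 43.60°
n_0 = (+0.0337, +0.9994)
n_1 = (-0.9889, -0.1485)
n_2 = (-0.4611, -0.8874)
n_3 = (+0.0045, -1.0000)
n_4 = (+0.9560, -0.2932)
n_5 = (+0.7018, +0.7123)
  (0,1): δ = 79.53°  ·
  (0,2): δ = 25.52°  ✓
  (0,3): δ = 2.19°  ✓
  (0,4): δ = 74.88°  ·
  (0,5): δ = 137.36°  ·
  (1,2): δ = 125.99°  ·
  (1,3): δ = 98.28°  ·
  (1,4): δ = 25.59°  ✓
  (1,5): δ = 36.89°  ✓
  (2,3): δ = 152.29°  ·
  (2,4): δ = 79.59°  ·
  (2,5): δ = 17.12°  ✓
  (3,4): δ = 107.31°  ·
  (3,5): δ = 44.83°  ·
  (4,5): δ = 117.52°  ·
antipodal pairs: 5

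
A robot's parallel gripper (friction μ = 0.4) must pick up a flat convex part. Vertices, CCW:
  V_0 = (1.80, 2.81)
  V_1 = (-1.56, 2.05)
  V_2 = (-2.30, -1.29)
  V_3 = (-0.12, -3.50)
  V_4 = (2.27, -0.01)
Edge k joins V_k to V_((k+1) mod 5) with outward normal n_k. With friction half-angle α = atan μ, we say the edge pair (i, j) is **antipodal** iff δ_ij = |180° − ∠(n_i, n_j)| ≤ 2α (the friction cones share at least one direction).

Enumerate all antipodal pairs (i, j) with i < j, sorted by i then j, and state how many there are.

count = 4; pairs: (0,3), (1,3), (1,4), (2,4)

α = atan 0.4 = 21.80°;  2α = 43.60°
n_0 = (-0.2206, +0.9754)
n_1 = (-0.9763, +0.2163)
n_2 = (-0.7119, -0.7023)
n_3 = (+0.8251, -0.5650)
n_4 = (+0.9864, +0.1644)
  (0,1): δ = 115.24°  ·
  (0,2): δ = 58.14°  ·
  (0,3): δ = 42.85°  ✓
  (0,4): δ = 86.72°  ·
  (1,2): δ = 122.90°  ·
  (1,3): δ = 21.91°  ✓
  (1,4): δ = 21.95°  ✓
  (2,3): δ = 79.01°  ·
  (2,4): δ = 35.15°  ✓
  (3,4): δ = 136.13°  ·
antipodal pairs: 4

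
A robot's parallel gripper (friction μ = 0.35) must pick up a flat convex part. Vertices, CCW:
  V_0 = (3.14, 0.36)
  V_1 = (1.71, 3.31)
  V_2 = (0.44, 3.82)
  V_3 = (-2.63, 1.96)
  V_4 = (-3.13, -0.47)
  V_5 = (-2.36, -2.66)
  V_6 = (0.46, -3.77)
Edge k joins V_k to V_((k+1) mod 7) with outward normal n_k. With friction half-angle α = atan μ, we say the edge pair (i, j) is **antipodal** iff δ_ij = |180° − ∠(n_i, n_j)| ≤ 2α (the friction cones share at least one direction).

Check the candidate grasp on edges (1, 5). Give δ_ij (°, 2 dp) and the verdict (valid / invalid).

δ = 0.39°, valid

α = atan 0.35 = 19.29°;  2α = 38.58°
edge 1: e_1 = (-1.27, +0.51);  n_1 = (+0.3727, +0.9280)
edge 5: e_5 = (+2.82, -1.11);  n_5 = (-0.3663, -0.9305)
∠(n_1, n_5) = 179.61°
δ = |180° − 179.61°| = 0.39°
0.39° ≤ 2α = 38.58°  →  valid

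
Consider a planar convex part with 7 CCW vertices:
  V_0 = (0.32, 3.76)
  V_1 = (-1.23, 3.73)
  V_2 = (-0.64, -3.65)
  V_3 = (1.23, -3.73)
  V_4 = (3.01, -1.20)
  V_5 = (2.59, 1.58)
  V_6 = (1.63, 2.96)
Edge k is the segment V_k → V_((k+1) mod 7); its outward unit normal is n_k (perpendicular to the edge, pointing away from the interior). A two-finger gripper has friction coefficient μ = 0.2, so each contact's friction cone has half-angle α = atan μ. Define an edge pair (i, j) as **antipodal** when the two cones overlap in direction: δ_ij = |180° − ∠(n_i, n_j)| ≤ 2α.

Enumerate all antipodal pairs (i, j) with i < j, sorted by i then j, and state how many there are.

α = atan 0.2 = 11.31°;  2α = 22.62°
n_0 = (-0.0194, +0.9998)
n_1 = (-0.9968, -0.0797)
n_2 = (-0.0427, -0.9991)
n_3 = (+0.8179, -0.5754)
n_4 = (+0.9888, +0.1494)
n_5 = (+0.8209, +0.5711)
n_6 = (+0.5212, +0.8534)
  (0,1): δ = 86.54°  ·
  (0,2): δ = 3.56°  ✓
  (0,3): δ = 53.76°  ·
  (0,4): δ = 97.48°  ·
  (0,5): δ = 123.72°  ·
  (0,6): δ = 147.48°  ·
  (1,2): δ = 97.02°  ·
  (1,3): δ = 39.70°  ·
  (1,4): δ = 4.02°  ✓
  (1,5): δ = 30.25°  ·
  (1,6): δ = 54.02°  ·
  (2,3): δ = 122.68°  ·
  (2,4): δ = 78.96°  ·
  (2,5): δ = 52.73°  ·
  (2,6): δ = 28.96°  ·
  (3,4): δ = 136.28°  ·
  (3,5): δ = 110.05°  ·
  (3,6): δ = 86.28°  ·
  (4,5): δ = 153.77°  ·
  (4,6): δ = 130.00°  ·
  (5,6): δ = 156.24°  ·
antipodal pairs: 2

count = 2; pairs: (0,2), (1,4)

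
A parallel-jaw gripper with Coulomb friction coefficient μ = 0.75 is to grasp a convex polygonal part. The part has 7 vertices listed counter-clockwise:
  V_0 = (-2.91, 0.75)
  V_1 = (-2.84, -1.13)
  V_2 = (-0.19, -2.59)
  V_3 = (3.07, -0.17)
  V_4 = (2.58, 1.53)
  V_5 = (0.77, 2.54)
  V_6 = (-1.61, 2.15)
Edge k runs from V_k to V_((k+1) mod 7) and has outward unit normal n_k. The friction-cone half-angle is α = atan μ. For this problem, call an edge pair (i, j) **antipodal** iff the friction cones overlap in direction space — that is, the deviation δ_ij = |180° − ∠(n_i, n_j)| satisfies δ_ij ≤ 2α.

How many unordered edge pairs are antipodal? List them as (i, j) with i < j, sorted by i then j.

α = atan 0.75 = 36.87°;  2α = 73.74°
n_0 = (-0.9993, -0.0372)
n_1 = (-0.4826, -0.8759)
n_2 = (+0.5961, -0.8029)
n_3 = (+0.9609, +0.2770)
n_4 = (+0.4873, +0.8732)
n_5 = (-0.1617, +0.9868)
n_6 = (-0.7328, +0.6805)
  (0,1): δ = 120.98°  ·
  (0,2): δ = 55.54°  ✓
  (0,3): δ = 13.95°  ✓
  (0,4): δ = 58.71°  ✓
  (0,5): δ = 97.17°  ·
  (0,6): δ = 134.99°  ·
  (1,2): δ = 114.56°  ·
  (1,3): δ = 45.07°  ✓
  (1,4): δ = 0.31°  ✓
  (1,5): δ = 38.16°  ✓
  (1,6): δ = 75.97°  ·
  (2,3): δ = 110.51°  ·
  (2,4): δ = 65.75°  ✓
  (2,5): δ = 27.28°  ✓
  (2,6): δ = 10.53°  ✓
  (3,4): δ = 135.24°  ·
  (3,5): δ = 96.77°  ·
  (3,6): δ = 58.96°  ✓
  (4,5): δ = 141.53°  ·
  (4,6): δ = 103.72°  ·
  (5,6): δ = 142.19°  ·
antipodal pairs: 10

count = 10; pairs: (0,2), (0,3), (0,4), (1,3), (1,4), (1,5), (2,4), (2,5), (2,6), (3,6)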